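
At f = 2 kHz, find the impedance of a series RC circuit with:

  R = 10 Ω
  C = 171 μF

Step 1 — Angular frequency: ω = 2π·f = 2π·2000 = 1.257e+04 rad/s.
Step 2 — Component impedances:
  R: Z = R = 10 Ω
  C: Z = 1/(jωC) = -j/(ω·C) = 0 - j0.4654 Ω
Step 3 — Series combination: Z_total = R + C = 10 - j0.4654 Ω = 10.01∠-2.7° Ω.

Z = 10 - j0.4654 Ω = 10.01∠-2.7° Ω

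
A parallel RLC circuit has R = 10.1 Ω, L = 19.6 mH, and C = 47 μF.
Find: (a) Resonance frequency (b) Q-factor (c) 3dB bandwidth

Step 1 — Resonance: ω₀ = 1/√(LC) = 1/√(0.0196·4.7e-05) = 1042 rad/s.
Step 2 — f₀ = ω₀/(2π) = 165.8 Hz.
Step 3 — Parallel Q: Q = R/(ω₀L) = 10.1/(1042·0.0196) = 0.4946.
Step 4 — Bandwidth: Δω = ω₀/Q = 2107 rad/s; BW = Δω/(2π) = 335.3 Hz.

(a) f₀ = 165.8 Hz  (b) Q = 0.4946  (c) BW = 335.3 Hz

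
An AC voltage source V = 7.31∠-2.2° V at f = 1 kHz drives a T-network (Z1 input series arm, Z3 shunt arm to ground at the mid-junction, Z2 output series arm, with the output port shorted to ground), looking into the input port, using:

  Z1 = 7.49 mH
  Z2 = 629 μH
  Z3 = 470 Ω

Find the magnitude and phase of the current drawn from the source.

Step 1 — Angular frequency: ω = 2π·f = 2π·1000 = 6283 rad/s.
Step 2 — Component impedances:
  Z1: Z = jωL = j·6283·0.00749 = 0 + j47.06 Ω
  Z2: Z = jωL = j·6283·0.000629 = 0 + j3.952 Ω
  Z3: Z = R = 470 Ω
Step 3 — With the output port shorted to ground, the output series arm Z2 runs from the junction to ground; the shunt arm Z3 also runs from the junction to ground. They appear in parallel: Z3 || Z2 = 0.03323 + j3.952 Ω.
Step 4 — Series with input arm Z1: Z_in = Z1 + (Z3 || Z2) = 0.03323 + j51.01 Ω = 51.01∠90.0° Ω.
Step 5 — Source phasor: V = 7.31∠-2.2° V = 7.305 - j0.2806 V.
Step 6 — Ohm's law: I = V / Z_total = (7.305 - j0.2806) / (0.03323 + j51.01) = -0.005408 - j0.1432 A.
Step 7 — Convert to polar: |I| = 0.1433 A, ∠I = -92.2°.

I = 0.1433∠-92.2° A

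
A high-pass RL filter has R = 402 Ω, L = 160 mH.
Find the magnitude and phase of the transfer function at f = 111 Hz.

Step 1 — Angular frequency: ω = 2π·111 = 697.4 rad/s.
Step 2 — Transfer function: H(jω) = jωL/(R + jωL).
Step 3 — Numerator jωL = j·111.6; denominator R + jωL = 402 + j111.6.
Step 4 — H = 0.07154 + j0.2577.
Step 5 — Magnitude: |H| = 0.2675 (-11.5 dB); phase: φ = 74.5°.

|H| = 0.2675 (-11.5 dB), φ = 74.5°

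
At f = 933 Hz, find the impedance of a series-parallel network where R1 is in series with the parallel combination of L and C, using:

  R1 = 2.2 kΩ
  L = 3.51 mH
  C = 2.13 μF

Step 1 — Angular frequency: ω = 2π·f = 2π·933 = 5862 rad/s.
Step 2 — Component impedances:
  R1: Z = R = 2200 Ω
  L: Z = jωL = j·5862·0.00351 = 0 + j20.58 Ω
  C: Z = 1/(jωC) = -j/(ω·C) = 0 - j80.09 Ω
Step 3 — Parallel branch: L || C = 1/(1/L + 1/C) = 0 + j27.69 Ω.
Step 4 — Series with R1: Z_total = R1 + (L || C) = 2200 + j27.69 Ω = 2200∠0.7° Ω.

Z = 2200 + j27.69 Ω = 2200∠0.7° Ω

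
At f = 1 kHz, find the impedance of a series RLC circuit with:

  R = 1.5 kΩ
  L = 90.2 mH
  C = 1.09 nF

Step 1 — Angular frequency: ω = 2π·f = 2π·1000 = 6283 rad/s.
Step 2 — Component impedances:
  R: Z = R = 1500 Ω
  L: Z = jωL = j·6283·0.0902 = 0 + j566.7 Ω
  C: Z = 1/(jωC) = -j/(ω·C) = 0 - j1.46e+05 Ω
Step 3 — Series combination: Z_total = R + L + C = 1500 - j1.454e+05 Ω = 1.455e+05∠-89.4° Ω.

Z = 1500 - j1.454e+05 Ω = 1.455e+05∠-89.4° Ω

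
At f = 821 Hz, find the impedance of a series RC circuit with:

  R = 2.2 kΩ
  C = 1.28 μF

Step 1 — Angular frequency: ω = 2π·f = 2π·821 = 5158 rad/s.
Step 2 — Component impedances:
  R: Z = R = 2200 Ω
  C: Z = 1/(jωC) = -j/(ω·C) = 0 - j151.4 Ω
Step 3 — Series combination: Z_total = R + C = 2200 - j151.4 Ω = 2205∠-3.9° Ω.

Z = 2200 - j151.4 Ω = 2205∠-3.9° Ω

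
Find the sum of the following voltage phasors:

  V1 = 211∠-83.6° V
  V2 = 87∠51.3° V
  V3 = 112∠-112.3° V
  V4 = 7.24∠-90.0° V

Step 1 — Convert each phasor to rectangular form:
  V1 = 211·(cos(-83.6°) + j·sin(-83.6°)) = 23.52 - j209.7 V
  V2 = 87·(cos(51.3°) + j·sin(51.3°)) = 54.4 + j67.9 V
  V3 = 112·(cos(-112.3°) + j·sin(-112.3°)) = -42.5 - j103.6 V
  V4 = 7.24·(cos(-90.0°) + j·sin(-90.0°)) = 0 - j7.24 V
Step 2 — Sum components: V_total = 35.42 - j252.7 V.
Step 3 — Convert to polar: |V_total| = 255.1 V, ∠V_total = -82.0°.

V_total = 255.1∠-82.0° V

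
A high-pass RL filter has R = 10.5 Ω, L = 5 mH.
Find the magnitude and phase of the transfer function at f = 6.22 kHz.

Step 1 — Angular frequency: ω = 2π·6220 = 3.908e+04 rad/s.
Step 2 — Transfer function: H(jω) = jωL/(R + jωL).
Step 3 — Numerator jωL = j·195.4; denominator R + jωL = 10.5 + j195.4.
Step 4 — H = 0.9971 + j0.05358.
Step 5 — Magnitude: |H| = 0.9986 (-0.0 dB); phase: φ = 3.1°.

|H| = 0.9986 (-0.0 dB), φ = 3.1°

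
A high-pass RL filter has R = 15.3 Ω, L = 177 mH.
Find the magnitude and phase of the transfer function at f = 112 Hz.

Step 1 — Angular frequency: ω = 2π·112 = 703.7 rad/s.
Step 2 — Transfer function: H(jω) = jωL/(R + jωL).
Step 3 — Numerator jωL = j·124.6; denominator R + jωL = 15.3 + j124.6.
Step 4 — H = 0.9851 + j0.121.
Step 5 — Magnitude: |H| = 0.9925 (-0.1 dB); phase: φ = 7.0°.

|H| = 0.9925 (-0.1 dB), φ = 7.0°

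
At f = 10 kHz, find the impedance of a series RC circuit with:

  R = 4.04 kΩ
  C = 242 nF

Step 1 — Angular frequency: ω = 2π·f = 2π·1e+04 = 6.283e+04 rad/s.
Step 2 — Component impedances:
  R: Z = R = 4040 Ω
  C: Z = 1/(jωC) = -j/(ω·C) = 0 - j65.77 Ω
Step 3 — Series combination: Z_total = R + C = 4040 - j65.77 Ω = 4041∠-0.9° Ω.

Z = 4040 - j65.77 Ω = 4041∠-0.9° Ω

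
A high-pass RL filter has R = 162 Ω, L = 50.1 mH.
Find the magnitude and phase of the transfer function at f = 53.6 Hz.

Step 1 — Angular frequency: ω = 2π·53.6 = 336.8 rad/s.
Step 2 — Transfer function: H(jω) = jωL/(R + jωL).
Step 3 — Numerator jωL = j·16.87; denominator R + jωL = 162 + j16.87.
Step 4 — H = 0.01073 + j0.103.
Step 5 — Magnitude: |H| = 0.1036 (-19.7 dB); phase: φ = 84.1°.

|H| = 0.1036 (-19.7 dB), φ = 84.1°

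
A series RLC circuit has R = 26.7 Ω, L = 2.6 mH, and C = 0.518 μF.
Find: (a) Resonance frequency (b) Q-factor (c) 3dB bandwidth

Step 1 — Resonance: ω₀ = 1/√(LC) = 1/√(0.0026·5.18e-07) = 2.725e+04 rad/s.
Step 2 — f₀ = ω₀/(2π) = 4337 Hz.
Step 3 — Series Q: Q = ω₀L/R = 2.725e+04·0.0026/26.7 = 2.653.
Step 4 — Bandwidth: Δω = ω₀/Q = 1.027e+04 rad/s; BW = Δω/(2π) = 1634 Hz.

(a) f₀ = 4337 Hz  (b) Q = 2.653  (c) BW = 1634 Hz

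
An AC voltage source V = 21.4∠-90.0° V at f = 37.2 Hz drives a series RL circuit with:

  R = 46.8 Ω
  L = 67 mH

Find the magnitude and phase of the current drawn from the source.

Step 1 — Angular frequency: ω = 2π·f = 2π·37.2 = 233.7 rad/s.
Step 2 — Component impedances:
  R: Z = R = 46.8 Ω
  L: Z = jωL = j·233.7·0.067 = 0 + j15.66 Ω
Step 3 — Series combination: Z_total = R + L = 46.8 + j15.66 Ω = 49.35∠18.5° Ω.
Step 4 — Source phasor: V = 21.4∠-90.0° V = 0 - j21.4 V.
Step 5 — Ohm's law: I = V / Z_total = (0 - j21.4) / (46.8 + j15.66) = -0.1376 - j0.4112 A.
Step 6 — Convert to polar: |I| = 0.4336 A, ∠I = -108.5°.

I = 0.4336∠-108.5° A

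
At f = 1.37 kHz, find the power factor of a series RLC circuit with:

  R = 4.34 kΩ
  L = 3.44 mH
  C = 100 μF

Step 1 — Angular frequency: ω = 2π·f = 2π·1370 = 8608 rad/s.
Step 2 — Component impedances:
  R: Z = R = 4340 Ω
  L: Z = jωL = j·8608·0.00344 = 0 + j29.61 Ω
  C: Z = 1/(jωC) = -j/(ω·C) = 0 - j1.162 Ω
Step 3 — Series combination: Z_total = R + L + C = 4340 + j28.45 Ω = 4340∠0.4° Ω.
Step 4 — Power factor: PF = cos(φ) = Re(Z)/|Z| = 4340/4340 = 1.
Step 5 — Type: Im(Z) = 28.45 ⇒ lagging (phase φ = 0.4°).

PF = 1 (lagging, φ = 0.4°)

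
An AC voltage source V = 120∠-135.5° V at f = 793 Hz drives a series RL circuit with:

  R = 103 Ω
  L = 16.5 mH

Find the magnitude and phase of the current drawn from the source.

Step 1 — Angular frequency: ω = 2π·f = 2π·793 = 4983 rad/s.
Step 2 — Component impedances:
  R: Z = R = 103 Ω
  L: Z = jωL = j·4983·0.0165 = 0 + j82.21 Ω
Step 3 — Series combination: Z_total = R + L = 103 + j82.21 Ω = 131.8∠38.6° Ω.
Step 4 — Source phasor: V = 120∠-135.5° V = -85.59 - j84.11 V.
Step 5 — Ohm's law: I = V / Z_total = (-85.59 - j84.11) / (103 + j82.21) = -0.9057 - j0.09366 A.
Step 6 — Convert to polar: |I| = 0.9106 A, ∠I = -174.1°.

I = 0.9106∠-174.1° A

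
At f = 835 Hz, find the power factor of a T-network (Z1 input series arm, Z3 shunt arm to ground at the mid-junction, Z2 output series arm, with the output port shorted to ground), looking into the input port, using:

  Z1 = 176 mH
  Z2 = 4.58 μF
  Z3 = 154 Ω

Step 1 — Angular frequency: ω = 2π·f = 2π·835 = 5246 rad/s.
Step 2 — Component impedances:
  Z1: Z = jωL = j·5246·0.176 = 0 + j923.4 Ω
  Z2: Z = 1/(jωC) = -j/(ω·C) = 0 - j41.62 Ω
  Z3: Z = R = 154 Ω
Step 3 — With the output port shorted to ground, the output series arm Z2 runs from the junction to ground; the shunt arm Z3 also runs from the junction to ground. They appear in parallel: Z3 || Z2 = 10.48 - j38.78 Ω.
Step 4 — Series with input arm Z1: Z_in = Z1 + (Z3 || Z2) = 10.48 + j884.6 Ω = 884.7∠89.3° Ω.
Step 5 — Power factor: PF = cos(φ) = Re(Z)/|Z| = 10.48/884.7 = 0.01185.
Step 6 — Type: Im(Z) = 884.6 ⇒ lagging (phase φ = 89.3°).

PF = 0.01185 (lagging, φ = 89.3°)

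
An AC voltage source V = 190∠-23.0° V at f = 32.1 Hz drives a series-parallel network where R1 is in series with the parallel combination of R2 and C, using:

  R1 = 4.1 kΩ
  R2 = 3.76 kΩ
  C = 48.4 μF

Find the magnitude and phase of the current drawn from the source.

Step 1 — Angular frequency: ω = 2π·f = 2π·32.1 = 201.7 rad/s.
Step 2 — Component impedances:
  R1: Z = R = 4100 Ω
  R2: Z = R = 3760 Ω
  C: Z = 1/(jωC) = -j/(ω·C) = 0 - j102.4 Ω
Step 3 — Parallel branch: R2 || C = 1/(1/R2 + 1/C) = 2.789 - j102.4 Ω.
Step 4 — Series with R1: Z_total = R1 + (R2 || C) = 4103 - j102.4 Ω = 4104∠-1.4° Ω.
Step 5 — Source phasor: V = 190∠-23.0° V = 174.9 - j74.24 V.
Step 6 — Ohm's law: I = V / Z_total = (174.9 - j74.24) / (4103 - j102.4) = 0.04305 - j0.01702 A.
Step 7 — Convert to polar: |I| = 0.0463 A, ∠I = -21.6°.

I = 0.0463∠-21.6° A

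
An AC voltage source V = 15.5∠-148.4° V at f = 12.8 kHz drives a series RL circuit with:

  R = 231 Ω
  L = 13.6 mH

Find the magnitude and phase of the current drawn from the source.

Step 1 — Angular frequency: ω = 2π·f = 2π·1.28e+04 = 8.042e+04 rad/s.
Step 2 — Component impedances:
  R: Z = R = 231 Ω
  L: Z = jωL = j·8.042e+04·0.0136 = 0 + j1094 Ω
Step 3 — Series combination: Z_total = R + L = 231 + j1094 Ω = 1118∠78.1° Ω.
Step 4 — Source phasor: V = 15.5∠-148.4° V = -13.2 - j8.122 V.
Step 5 — Ohm's law: I = V / Z_total = (-13.2 - j8.122) / (231 + j1094) = -0.009549 + j0.01005 A.
Step 6 — Convert to polar: |I| = 0.01387 A, ∠I = 133.5°.

I = 0.01387∠133.5° A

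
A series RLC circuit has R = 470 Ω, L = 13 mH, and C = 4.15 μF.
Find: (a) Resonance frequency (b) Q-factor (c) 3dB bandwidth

Step 1 — Resonance: ω₀ = 1/√(LC) = 1/√(0.013·4.15e-06) = 4305 rad/s.
Step 2 — f₀ = ω₀/(2π) = 685.2 Hz.
Step 3 — Series Q: Q = ω₀L/R = 4305·0.013/470 = 0.1191.
Step 4 — Bandwidth: Δω = ω₀/Q = 3.615e+04 rad/s; BW = Δω/(2π) = 5754 Hz.

(a) f₀ = 685.2 Hz  (b) Q = 0.1191  (c) BW = 5754 Hz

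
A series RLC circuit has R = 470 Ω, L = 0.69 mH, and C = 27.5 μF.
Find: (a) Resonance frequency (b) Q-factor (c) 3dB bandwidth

Step 1 — Resonance condition Im(Z)=0 gives ω₀ = 1/√(LC).
Step 2 — ω₀ = 1/√(0.00069·2.75e-05) = 7260 rad/s.
Step 3 — f₀ = ω₀/(2π) = 1155 Hz.
Step 4 — Series Q: Q = ω₀L/R = 7260·0.00069/470 = 0.01066.
Step 5 — 3dB bandwidth: Δω = ω₀/Q = 6.812e+05 rad/s; BW = Δω/(2π) = 1.084e+05 Hz.

(a) f₀ = 1155 Hz  (b) Q = 0.01066  (c) BW = 1.084e+05 Hz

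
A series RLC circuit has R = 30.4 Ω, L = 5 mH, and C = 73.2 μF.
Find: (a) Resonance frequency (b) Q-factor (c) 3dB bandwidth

Step 1 — Resonance: ω₀ = 1/√(LC) = 1/√(0.005·7.32e-05) = 1653 rad/s.
Step 2 — f₀ = ω₀/(2π) = 263.1 Hz.
Step 3 — Series Q: Q = ω₀L/R = 1653·0.005/30.4 = 0.2719.
Step 4 — Bandwidth: Δω = ω₀/Q = 6080 rad/s; BW = Δω/(2π) = 967.7 Hz.

(a) f₀ = 263.1 Hz  (b) Q = 0.2719  (c) BW = 967.7 Hz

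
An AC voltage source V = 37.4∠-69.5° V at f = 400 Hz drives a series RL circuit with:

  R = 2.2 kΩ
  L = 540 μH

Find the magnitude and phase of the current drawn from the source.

Step 1 — Angular frequency: ω = 2π·f = 2π·400 = 2513 rad/s.
Step 2 — Component impedances:
  R: Z = R = 2200 Ω
  L: Z = jωL = j·2513·0.00054 = 0 + j1.357 Ω
Step 3 — Series combination: Z_total = R + L = 2200 + j1.357 Ω = 2200∠0.0° Ω.
Step 4 — Source phasor: V = 37.4∠-69.5° V = 13.1 - j35.03 V.
Step 5 — Ohm's law: I = V / Z_total = (13.1 - j35.03) / (2200 + j1.357) = 0.005944 - j0.01593 A.
Step 6 — Convert to polar: |I| = 0.017 A, ∠I = -69.5°.

I = 0.017∠-69.5° A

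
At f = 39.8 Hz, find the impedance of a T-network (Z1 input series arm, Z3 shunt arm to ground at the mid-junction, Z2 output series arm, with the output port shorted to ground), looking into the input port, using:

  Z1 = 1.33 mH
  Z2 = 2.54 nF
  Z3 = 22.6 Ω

Step 1 — Angular frequency: ω = 2π·f = 2π·39.8 = 250.1 rad/s.
Step 2 — Component impedances:
  Z1: Z = jωL = j·250.1·0.00133 = 0 + j0.3326 Ω
  Z2: Z = 1/(jωC) = -j/(ω·C) = 0 - j1.574e+06 Ω
  Z3: Z = R = 22.6 Ω
Step 3 — With the output port shorted to ground, the output series arm Z2 runs from the junction to ground; the shunt arm Z3 also runs from the junction to ground. They appear in parallel: Z3 || Z2 = 22.6 - j0.0003244 Ω.
Step 4 — Series with input arm Z1: Z_in = Z1 + (Z3 || Z2) = 22.6 + j0.3323 Ω = 22.6∠0.8° Ω.

Z = 22.6 + j0.3323 Ω = 22.6∠0.8° Ω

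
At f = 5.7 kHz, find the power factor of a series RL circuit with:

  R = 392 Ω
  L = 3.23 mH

Step 1 — Angular frequency: ω = 2π·f = 2π·5700 = 3.581e+04 rad/s.
Step 2 — Component impedances:
  R: Z = R = 392 Ω
  L: Z = jωL = j·3.581e+04·0.00323 = 0 + j115.7 Ω
Step 3 — Series combination: Z_total = R + L = 392 + j115.7 Ω = 408.7∠16.4° Ω.
Step 4 — Power factor: PF = cos(φ) = Re(Z)/|Z| = 392/408.7 = 0.9591.
Step 5 — Type: Im(Z) = 115.7 ⇒ lagging (phase φ = 16.4°).

PF = 0.9591 (lagging, φ = 16.4°)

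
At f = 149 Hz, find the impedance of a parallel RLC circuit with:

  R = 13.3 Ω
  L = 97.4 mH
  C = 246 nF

Step 1 — Angular frequency: ω = 2π·f = 2π·149 = 936.2 rad/s.
Step 2 — Component impedances:
  R: Z = R = 13.3 Ω
  L: Z = jωL = j·936.2·0.0974 = 0 + j91.19 Ω
  C: Z = 1/(jωC) = -j/(ω·C) = 0 - j4342 Ω
Step 3 — Parallel combination: 1/Z_total = 1/R + 1/L + 1/C; Z_total = 13.03 + j1.861 Ω = 13.17∠8.1° Ω.

Z = 13.03 + j1.861 Ω = 13.17∠8.1° Ω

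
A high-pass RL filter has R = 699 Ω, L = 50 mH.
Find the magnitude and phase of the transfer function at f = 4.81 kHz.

Step 1 — Angular frequency: ω = 2π·4810 = 3.022e+04 rad/s.
Step 2 — Transfer function: H(jω) = jωL/(R + jωL).
Step 3 — Numerator jωL = j·1511; denominator R + jωL = 699 + j1511.
Step 4 — H = 0.8237 + j0.381.
Step 5 — Magnitude: |H| = 0.9076 (-0.8 dB); phase: φ = 24.8°.

|H| = 0.9076 (-0.8 dB), φ = 24.8°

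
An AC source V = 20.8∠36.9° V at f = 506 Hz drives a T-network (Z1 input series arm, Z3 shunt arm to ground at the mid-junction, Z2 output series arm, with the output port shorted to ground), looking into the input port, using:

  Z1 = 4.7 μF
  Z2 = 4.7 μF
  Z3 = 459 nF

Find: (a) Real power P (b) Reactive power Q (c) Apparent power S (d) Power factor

Step 1 — Angular frequency: ω = 2π·f = 2π·506 = 3179 rad/s.
Step 2 — Component impedances:
  Z1: Z = 1/(jωC) = -j/(ω·C) = 0 - j66.92 Ω
  Z2: Z = 1/(jωC) = -j/(ω·C) = 0 - j66.92 Ω
  Z3: Z = 1/(jωC) = -j/(ω·C) = 0 - j685.3 Ω
Step 3 — With the output port shorted to ground, the output series arm Z2 runs from the junction to ground; the shunt arm Z3 also runs from the junction to ground. They appear in parallel: Z3 || Z2 = 0 - j60.97 Ω.
Step 4 — Series with input arm Z1: Z_in = Z1 + (Z3 || Z2) = 0 - j127.9 Ω = 127.9∠-90.0° Ω.
Step 5 — Source phasor: V = 20.8∠36.9° V = 16.63 + j12.49 V.
Step 6 — Current: I = V / Z = -0.09765 + j0.1301 A = 0.1626∠126.9° A.
Step 7 — Complex power: S = V·I* = 0 - j3.383 VA.
Step 8 — Real power: P = Re(S) = 0 W.
Step 9 — Reactive power: Q = Im(S) = -3.383 VAR.
Step 10 — Apparent power: |S| = 3.383 VA.
Step 11 — Power factor: PF = P/|S| = 0 (leading).

(a) P = 0 W  (b) Q = -3.383 VAR  (c) S = 3.383 VA  (d) PF = 0 (leading)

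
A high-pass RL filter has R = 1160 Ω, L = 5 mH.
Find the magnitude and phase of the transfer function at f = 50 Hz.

Step 1 — Angular frequency: ω = 2π·50 = 314.2 rad/s.
Step 2 — Transfer function: H(jω) = jωL/(R + jωL).
Step 3 — Numerator jωL = j·1.571; denominator R + jωL = 1160 + j1.571.
Step 4 — H = 1.834e-06 + j0.001354.
Step 5 — Magnitude: |H| = 0.001354 (-57.4 dB); phase: φ = 89.9°.

|H| = 0.001354 (-57.4 dB), φ = 89.9°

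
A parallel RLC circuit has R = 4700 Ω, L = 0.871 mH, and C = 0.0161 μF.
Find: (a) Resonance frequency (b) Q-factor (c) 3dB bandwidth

Step 1 — Resonance: ω₀ = 1/√(LC) = 1/√(0.000871·1.61e-08) = 2.67e+05 rad/s.
Step 2 — f₀ = ω₀/(2π) = 4.25e+04 Hz.
Step 3 — Parallel Q: Q = R/(ω₀L) = 4700/(2.67e+05·0.000871) = 20.21.
Step 4 — Bandwidth: Δω = ω₀/Q = 1.322e+04 rad/s; BW = Δω/(2π) = 2103 Hz.

(a) f₀ = 4.25e+04 Hz  (b) Q = 20.21  (c) BW = 2103 Hz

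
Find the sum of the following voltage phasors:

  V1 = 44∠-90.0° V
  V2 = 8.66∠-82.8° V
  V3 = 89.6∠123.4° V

Step 1 — Convert each phasor to rectangular form:
  V1 = 44·(cos(-90.0°) + j·sin(-90.0°)) = 0 - j44 V
  V2 = 8.66·(cos(-82.8°) + j·sin(-82.8°)) = 1.085 - j8.592 V
  V3 = 89.6·(cos(123.4°) + j·sin(123.4°)) = -49.32 + j74.8 V
Step 2 — Sum components: V_total = -48.24 + j22.21 V.
Step 3 — Convert to polar: |V_total| = 53.11 V, ∠V_total = 155.3°.

V_total = 53.11∠155.3° V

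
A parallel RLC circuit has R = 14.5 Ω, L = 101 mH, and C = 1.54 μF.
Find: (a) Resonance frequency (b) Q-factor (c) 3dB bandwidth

Step 1 — Resonance: ω₀ = 1/√(LC) = 1/√(0.101·1.54e-06) = 2536 rad/s.
Step 2 — f₀ = ω₀/(2π) = 403.6 Hz.
Step 3 — Parallel Q: Q = R/(ω₀L) = 14.5/(2536·0.101) = 0.05662.
Step 4 — Bandwidth: Δω = ω₀/Q = 4.478e+04 rad/s; BW = Δω/(2π) = 7127 Hz.

(a) f₀ = 403.6 Hz  (b) Q = 0.05662  (c) BW = 7127 Hz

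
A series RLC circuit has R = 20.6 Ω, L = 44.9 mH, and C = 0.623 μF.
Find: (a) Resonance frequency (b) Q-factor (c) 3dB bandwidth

Step 1 — Resonance: ω₀ = 1/√(LC) = 1/√(0.0449·6.23e-07) = 5979 rad/s.
Step 2 — f₀ = ω₀/(2π) = 951.6 Hz.
Step 3 — Series Q: Q = ω₀L/R = 5979·0.0449/20.6 = 13.03.
Step 4 — Bandwidth: Δω = ω₀/Q = 458.8 rad/s; BW = Δω/(2π) = 73.02 Hz.

(a) f₀ = 951.6 Hz  (b) Q = 13.03  (c) BW = 73.02 Hz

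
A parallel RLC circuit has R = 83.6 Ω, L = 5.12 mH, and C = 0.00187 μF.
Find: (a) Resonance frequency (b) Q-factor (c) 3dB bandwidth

Step 1 — Resonance: ω₀ = 1/√(LC) = 1/√(0.00512·1.87e-09) = 3.232e+05 rad/s.
Step 2 — f₀ = ω₀/(2π) = 5.144e+04 Hz.
Step 3 — Parallel Q: Q = R/(ω₀L) = 83.6/(3.232e+05·0.00512) = 0.05052.
Step 4 — Bandwidth: Δω = ω₀/Q = 6.397e+06 rad/s; BW = Δω/(2π) = 1.018e+06 Hz.

(a) f₀ = 5.144e+04 Hz  (b) Q = 0.05052  (c) BW = 1.018e+06 Hz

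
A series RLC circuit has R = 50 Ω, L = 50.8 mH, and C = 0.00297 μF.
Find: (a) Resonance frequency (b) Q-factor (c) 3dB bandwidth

Step 1 — Resonance: ω₀ = 1/√(LC) = 1/√(0.0508·2.97e-09) = 8.141e+04 rad/s.
Step 2 — f₀ = ω₀/(2π) = 1.296e+04 Hz.
Step 3 — Series Q: Q = ω₀L/R = 8.141e+04·0.0508/50 = 82.71.
Step 4 — Bandwidth: Δω = ω₀/Q = 984.3 rad/s; BW = Δω/(2π) = 156.6 Hz.

(a) f₀ = 1.296e+04 Hz  (b) Q = 82.71  (c) BW = 156.6 Hz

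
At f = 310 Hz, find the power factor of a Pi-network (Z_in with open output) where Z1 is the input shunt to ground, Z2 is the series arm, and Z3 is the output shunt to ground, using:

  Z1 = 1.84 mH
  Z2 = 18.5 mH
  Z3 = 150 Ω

Step 1 — Angular frequency: ω = 2π·f = 2π·310 = 1948 rad/s.
Step 2 — Component impedances:
  Z1: Z = jωL = j·1948·0.00184 = 0 + j3.584 Ω
  Z2: Z = jωL = j·1948·0.0185 = 0 + j36.03 Ω
  Z3: Z = R = 150 Ω
Step 3 — With open output, the series arm Z2 and the output shunt Z3 appear in series to ground: Z2 + Z3 = 150 + j36.03 Ω.
Step 4 — Parallel with input shunt Z1: Z_in = Z1 || (Z2 + Z3) = 0.08005 + j3.563 Ω = 3.564∠88.7° Ω.
Step 5 — Power factor: PF = cos(φ) = Re(Z)/|Z| = 0.08005/3.564 = 0.02246.
Step 6 — Type: Im(Z) = 3.563 ⇒ lagging (phase φ = 88.7°).

PF = 0.02246 (lagging, φ = 88.7°)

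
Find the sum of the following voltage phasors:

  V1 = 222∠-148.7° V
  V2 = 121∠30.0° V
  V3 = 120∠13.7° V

Step 1 — Convert each phasor to rectangular form:
  V1 = 222·(cos(-148.7°) + j·sin(-148.7°)) = -189.7 - j115.3 V
  V2 = 121·(cos(30.0°) + j·sin(30.0°)) = 104.8 + j60.5 V
  V3 = 120·(cos(13.7°) + j·sin(13.7°)) = 116.6 + j28.42 V
Step 2 — Sum components: V_total = 31.69 - j26.41 V.
Step 3 — Convert to polar: |V_total| = 41.25 V, ∠V_total = -39.8°.

V_total = 41.25∠-39.8° V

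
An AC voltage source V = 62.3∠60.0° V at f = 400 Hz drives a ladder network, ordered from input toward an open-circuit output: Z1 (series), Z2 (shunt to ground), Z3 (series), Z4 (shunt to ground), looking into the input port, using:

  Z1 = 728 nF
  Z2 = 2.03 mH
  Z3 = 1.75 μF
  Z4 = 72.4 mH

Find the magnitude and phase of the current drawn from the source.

Step 1 — Angular frequency: ω = 2π·f = 2π·400 = 2513 rad/s.
Step 2 — Component impedances:
  Z1: Z = 1/(jωC) = -j/(ω·C) = 0 - j546.5 Ω
  Z2: Z = jωL = j·2513·0.00203 = 0 + j5.102 Ω
  Z3: Z = 1/(jωC) = -j/(ω·C) = 0 - j227.4 Ω
  Z4: Z = jωL = j·2513·0.0724 = 0 + j182 Ω
Step 3 — Ladder network (open output): work backward from the far end, alternating series and parallel combinations. Z_in = 0 - j540.8 Ω = 540.8∠-90.0° Ω.
Step 4 — Source phasor: V = 62.3∠60.0° V = 31.15 + j53.95 V.
Step 5 — Ohm's law: I = V / Z_total = (31.15 + j53.95) / (0 - j540.8) = -0.09977 + j0.0576 A.
Step 6 — Convert to polar: |I| = 0.1152 A, ∠I = 150.0°.

I = 0.1152∠150.0° A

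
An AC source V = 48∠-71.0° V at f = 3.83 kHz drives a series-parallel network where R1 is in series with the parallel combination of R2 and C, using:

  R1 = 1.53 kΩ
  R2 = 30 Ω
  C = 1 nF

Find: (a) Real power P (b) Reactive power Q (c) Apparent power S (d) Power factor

Step 1 — Angular frequency: ω = 2π·f = 2π·3830 = 2.406e+04 rad/s.
Step 2 — Component impedances:
  R1: Z = R = 1530 Ω
  R2: Z = R = 30 Ω
  C: Z = 1/(jωC) = -j/(ω·C) = 0 - j4.155e+04 Ω
Step 3 — Parallel branch: R2 || C = 1/(1/R2 + 1/C) = 30 - j0.02166 Ω.
Step 4 — Series with R1: Z_total = R1 + (R2 || C) = 1560 - j0.02166 Ω = 1560∠-0.0° Ω.
Step 5 — Source phasor: V = 48∠-71.0° V = 15.63 - j45.38 V.
Step 6 — Current: I = V / Z = 0.01002 - j0.02909 A = 0.03077∠-71.0° A.
Step 7 — Complex power: S = V·I* = 1.477 - j2.05e-05 VA.
Step 8 — Real power: P = Re(S) = 1.477 W.
Step 9 — Reactive power: Q = Im(S) = -2.05e-05 VAR.
Step 10 — Apparent power: |S| = 1.477 VA.
Step 11 — Power factor: PF = P/|S| = 1 (leading).

(a) P = 1.477 W  (b) Q = -2.05e-05 VAR  (c) S = 1.477 VA  (d) PF = 1 (leading)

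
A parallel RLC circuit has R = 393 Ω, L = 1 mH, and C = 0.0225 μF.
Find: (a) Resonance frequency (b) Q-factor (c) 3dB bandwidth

Step 1 — Resonance: ω₀ = 1/√(LC) = 1/√(0.001·2.25e-08) = 2.108e+05 rad/s.
Step 2 — f₀ = ω₀/(2π) = 3.355e+04 Hz.
Step 3 — Parallel Q: Q = R/(ω₀L) = 393/(2.108e+05·0.001) = 1.864.
Step 4 — Bandwidth: Δω = ω₀/Q = 1.131e+05 rad/s; BW = Δω/(2π) = 1.8e+04 Hz.

(a) f₀ = 3.355e+04 Hz  (b) Q = 1.864  (c) BW = 1.8e+04 Hz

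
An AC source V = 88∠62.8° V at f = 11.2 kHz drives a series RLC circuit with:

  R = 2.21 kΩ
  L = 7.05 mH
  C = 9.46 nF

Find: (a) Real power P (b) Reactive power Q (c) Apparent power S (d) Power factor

Step 1 — Angular frequency: ω = 2π·f = 2π·1.12e+04 = 7.037e+04 rad/s.
Step 2 — Component impedances:
  R: Z = R = 2210 Ω
  L: Z = jωL = j·7.037e+04·0.00705 = 0 + j496.1 Ω
  C: Z = 1/(jωC) = -j/(ω·C) = 0 - j1502 Ω
Step 3 — Series combination: Z_total = R + L + C = 2210 - j1006 Ω = 2428∠-24.5° Ω.
Step 4 — Source phasor: V = 88∠62.8° V = 40.22 + j78.27 V.
Step 5 — Current: I = V / Z = 0.001723 + j0.0362 A = 0.03624∠87.3° A.
Step 6 — Complex power: S = V·I* = 2.903 - j1.321 VA.
Step 7 — Real power: P = Re(S) = 2.903 W.
Step 8 — Reactive power: Q = Im(S) = -1.321 VAR.
Step 9 — Apparent power: |S| = 3.189 VA.
Step 10 — Power factor: PF = P/|S| = 0.9101 (leading).

(a) P = 2.903 W  (b) Q = -1.321 VAR  (c) S = 3.189 VA  (d) PF = 0.9101 (leading)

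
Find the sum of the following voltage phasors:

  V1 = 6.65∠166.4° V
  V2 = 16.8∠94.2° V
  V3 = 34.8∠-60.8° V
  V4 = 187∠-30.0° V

Step 1 — Convert each phasor to rectangular form:
  V1 = 6.65·(cos(166.4°) + j·sin(166.4°)) = -6.464 + j1.564 V
  V2 = 16.8·(cos(94.2°) + j·sin(94.2°)) = -1.23 + j16.75 V
  V3 = 34.8·(cos(-60.8°) + j·sin(-60.8°)) = 16.98 - j30.38 V
  V4 = 187·(cos(-30.0°) + j·sin(-30.0°)) = 161.9 - j93.5 V
Step 2 — Sum components: V_total = 171.2 - j105.6 V.
Step 3 — Convert to polar: |V_total| = 201.2 V, ∠V_total = -31.7°.

V_total = 201.2∠-31.7° V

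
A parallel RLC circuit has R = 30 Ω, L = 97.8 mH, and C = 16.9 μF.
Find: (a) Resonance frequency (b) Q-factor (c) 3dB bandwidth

Step 1 — Resonance: ω₀ = 1/√(LC) = 1/√(0.0978·1.69e-05) = 777.8 rad/s.
Step 2 — f₀ = ω₀/(2π) = 123.8 Hz.
Step 3 — Parallel Q: Q = R/(ω₀L) = 30/(777.8·0.0978) = 0.3944.
Step 4 — Bandwidth: Δω = ω₀/Q = 1972 rad/s; BW = Δω/(2π) = 313.9 Hz.

(a) f₀ = 123.8 Hz  (b) Q = 0.3944  (c) BW = 313.9 Hz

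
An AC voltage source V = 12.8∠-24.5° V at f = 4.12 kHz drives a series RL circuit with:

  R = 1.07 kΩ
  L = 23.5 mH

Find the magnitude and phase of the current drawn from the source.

Step 1 — Angular frequency: ω = 2π·f = 2π·4120 = 2.589e+04 rad/s.
Step 2 — Component impedances:
  R: Z = R = 1070 Ω
  L: Z = jωL = j·2.589e+04·0.0235 = 0 + j608.3 Ω
Step 3 — Series combination: Z_total = R + L = 1070 + j608.3 Ω = 1231∠29.6° Ω.
Step 4 — Source phasor: V = 12.8∠-24.5° V = 11.65 - j5.308 V.
Step 5 — Ohm's law: I = V / Z_total = (11.65 - j5.308) / (1070 + j608.3) = 0.006095 - j0.008426 A.
Step 6 — Convert to polar: |I| = 0.0104 A, ∠I = -54.1°.

I = 0.0104∠-54.1° A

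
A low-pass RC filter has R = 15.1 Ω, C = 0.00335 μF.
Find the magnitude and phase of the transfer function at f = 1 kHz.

Step 1 — Angular frequency: ω = 2π·1000 = 6283 rad/s.
Step 2 — Transfer function: H(jω) = 1/(1 + jωRC).
Step 3 — Denominator: 1 + jωRC = 1 + j·6283·15.1·3.35e-09 = 1 + j0.0003178.
Step 4 — H = 1 - j0.0003178.
Step 5 — Magnitude: |H| = 1 (-0.0 dB); phase: φ = -0.0°.

|H| = 1 (-0.0 dB), φ = -0.0°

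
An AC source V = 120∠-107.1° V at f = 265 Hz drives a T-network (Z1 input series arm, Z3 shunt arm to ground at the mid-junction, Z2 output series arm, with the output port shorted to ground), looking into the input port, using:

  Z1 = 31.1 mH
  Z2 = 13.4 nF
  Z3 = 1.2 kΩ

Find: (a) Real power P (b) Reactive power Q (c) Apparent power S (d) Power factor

Step 1 — Angular frequency: ω = 2π·f = 2π·265 = 1665 rad/s.
Step 2 — Component impedances:
  Z1: Z = jωL = j·1665·0.0311 = 0 + j51.78 Ω
  Z2: Z = 1/(jωC) = -j/(ω·C) = 0 - j4.482e+04 Ω
  Z3: Z = R = 1200 Ω
Step 3 — With the output port shorted to ground, the output series arm Z2 runs from the junction to ground; the shunt arm Z3 also runs from the junction to ground. They appear in parallel: Z3 || Z2 = 1199 - j32.11 Ω.
Step 4 — Series with input arm Z1: Z_in = Z1 + (Z3 || Z2) = 1199 + j19.68 Ω = 1199∠0.9° Ω.
Step 5 — Source phasor: V = 120∠-107.1° V = -35.28 - j114.7 V.
Step 6 — Current: I = V / Z = -0.03099 - j0.09514 A = 0.1001∠-108.0° A.
Step 7 — Complex power: S = V·I* = 12.01 + j0.197 VA.
Step 8 — Real power: P = Re(S) = 12.01 W.
Step 9 — Reactive power: Q = Im(S) = 0.197 VAR.
Step 10 — Apparent power: |S| = 12.01 VA.
Step 11 — Power factor: PF = P/|S| = 0.9999 (lagging).

(a) P = 12.01 W  (b) Q = 0.197 VAR  (c) S = 12.01 VA  (d) PF = 0.9999 (lagging)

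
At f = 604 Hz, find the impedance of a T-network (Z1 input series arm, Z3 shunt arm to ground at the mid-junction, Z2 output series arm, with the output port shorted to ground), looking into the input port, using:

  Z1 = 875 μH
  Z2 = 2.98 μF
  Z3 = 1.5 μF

Step 1 — Angular frequency: ω = 2π·f = 2π·604 = 3795 rad/s.
Step 2 — Component impedances:
  Z1: Z = jωL = j·3795·0.000875 = 0 + j3.321 Ω
  Z2: Z = 1/(jωC) = -j/(ω·C) = 0 - j88.42 Ω
  Z3: Z = 1/(jωC) = -j/(ω·C) = 0 - j175.7 Ω
Step 3 — With the output port shorted to ground, the output series arm Z2 runs from the junction to ground; the shunt arm Z3 also runs from the junction to ground. They appear in parallel: Z3 || Z2 = 0 - j58.82 Ω.
Step 4 — Series with input arm Z1: Z_in = Z1 + (Z3 || Z2) = 0 - j55.5 Ω = 55.5∠-90.0° Ω.

Z = 0 - j55.5 Ω = 55.5∠-90.0° Ω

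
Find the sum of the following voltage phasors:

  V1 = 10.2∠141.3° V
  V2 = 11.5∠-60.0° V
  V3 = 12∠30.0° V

Step 1 — Convert each phasor to rectangular form:
  V1 = 10.2·(cos(141.3°) + j·sin(141.3°)) = -7.96 + j6.377 V
  V2 = 11.5·(cos(-60.0°) + j·sin(-60.0°)) = 5.75 - j9.959 V
  V3 = 12·(cos(30.0°) + j·sin(30.0°)) = 10.39 + j6 V
Step 2 — Sum components: V_total = 8.182 + j2.418 V.
Step 3 — Convert to polar: |V_total| = 8.532 V, ∠V_total = 16.5°.

V_total = 8.532∠16.5° V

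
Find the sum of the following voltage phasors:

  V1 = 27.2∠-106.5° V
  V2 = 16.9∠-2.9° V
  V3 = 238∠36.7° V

Step 1 — Convert each phasor to rectangular form:
  V1 = 27.2·(cos(-106.5°) + j·sin(-106.5°)) = -7.725 - j26.08 V
  V2 = 16.9·(cos(-2.9°) + j·sin(-2.9°)) = 16.88 - j0.855 V
  V3 = 238·(cos(36.7°) + j·sin(36.7°)) = 190.8 + j142.2 V
Step 2 — Sum components: V_total = 200 + j115.3 V.
Step 3 — Convert to polar: |V_total| = 230.8 V, ∠V_total = 30.0°.

V_total = 230.8∠30.0° V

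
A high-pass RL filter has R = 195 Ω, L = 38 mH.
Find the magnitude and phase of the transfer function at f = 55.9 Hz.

Step 1 — Angular frequency: ω = 2π·55.9 = 351.2 rad/s.
Step 2 — Transfer function: H(jω) = jωL/(R + jωL).
Step 3 — Numerator jωL = j·13.35; denominator R + jωL = 195 + j13.35.
Step 4 — H = 0.004663 + j0.06813.
Step 5 — Magnitude: |H| = 0.06829 (-23.3 dB); phase: φ = 86.1°.

|H| = 0.06829 (-23.3 dB), φ = 86.1°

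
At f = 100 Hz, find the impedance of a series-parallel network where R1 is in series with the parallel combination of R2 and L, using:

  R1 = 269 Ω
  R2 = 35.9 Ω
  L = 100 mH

Step 1 — Angular frequency: ω = 2π·f = 2π·100 = 628.3 rad/s.
Step 2 — Component impedances:
  R1: Z = R = 269 Ω
  R2: Z = R = 35.9 Ω
  L: Z = jωL = j·628.3·0.1 = 0 + j62.83 Ω
Step 3 — Parallel branch: R2 || L = 1/(1/R2 + 1/L) = 27.06 + j15.46 Ω.
Step 4 — Series with R1: Z_total = R1 + (R2 || L) = 296.1 + j15.46 Ω = 296.5∠3.0° Ω.

Z = 296.1 + j15.46 Ω = 296.5∠3.0° Ω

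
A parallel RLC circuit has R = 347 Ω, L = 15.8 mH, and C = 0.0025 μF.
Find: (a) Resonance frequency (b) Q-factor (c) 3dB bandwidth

Step 1 — Resonance: ω₀ = 1/√(LC) = 1/√(0.0158·2.5e-09) = 1.591e+05 rad/s.
Step 2 — f₀ = ω₀/(2π) = 2.532e+04 Hz.
Step 3 — Parallel Q: Q = R/(ω₀L) = 347/(1.591e+05·0.0158) = 0.138.
Step 4 — Bandwidth: Δω = ω₀/Q = 1.153e+06 rad/s; BW = Δω/(2π) = 1.835e+05 Hz.

(a) f₀ = 2.532e+04 Hz  (b) Q = 0.138  (c) BW = 1.835e+05 Hz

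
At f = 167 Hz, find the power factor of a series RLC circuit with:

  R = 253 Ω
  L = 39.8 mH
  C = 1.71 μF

Step 1 — Angular frequency: ω = 2π·f = 2π·167 = 1049 rad/s.
Step 2 — Component impedances:
  R: Z = R = 253 Ω
  L: Z = jωL = j·1049·0.0398 = 0 + j41.76 Ω
  C: Z = 1/(jωC) = -j/(ω·C) = 0 - j557.3 Ω
Step 3 — Series combination: Z_total = R + L + C = 253 - j515.6 Ω = 574.3∠-63.9° Ω.
Step 4 — Power factor: PF = cos(φ) = Re(Z)/|Z| = 253/574.3 = 0.4405.
Step 5 — Type: Im(Z) = -515.6 ⇒ leading (phase φ = -63.9°).

PF = 0.4405 (leading, φ = -63.9°)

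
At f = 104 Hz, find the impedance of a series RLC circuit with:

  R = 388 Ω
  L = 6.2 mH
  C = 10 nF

Step 1 — Angular frequency: ω = 2π·f = 2π·104 = 653.5 rad/s.
Step 2 — Component impedances:
  R: Z = R = 388 Ω
  L: Z = jωL = j·653.5·0.0062 = 0 + j4.051 Ω
  C: Z = 1/(jωC) = -j/(ω·C) = 0 - j1.53e+05 Ω
Step 3 — Series combination: Z_total = R + L + C = 388 - j1.53e+05 Ω = 1.53e+05∠-89.9° Ω.

Z = 388 - j1.53e+05 Ω = 1.53e+05∠-89.9° Ω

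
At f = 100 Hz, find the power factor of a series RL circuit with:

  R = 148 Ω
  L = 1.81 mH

Step 1 — Angular frequency: ω = 2π·f = 2π·100 = 628.3 rad/s.
Step 2 — Component impedances:
  R: Z = R = 148 Ω
  L: Z = jωL = j·628.3·0.00181 = 0 + j1.137 Ω
Step 3 — Series combination: Z_total = R + L = 148 + j1.137 Ω = 148∠0.4° Ω.
Step 4 — Power factor: PF = cos(φ) = Re(Z)/|Z| = 148/148 = 1.
Step 5 — Type: Im(Z) = 1.137 ⇒ lagging (phase φ = 0.4°).

PF = 1 (lagging, φ = 0.4°)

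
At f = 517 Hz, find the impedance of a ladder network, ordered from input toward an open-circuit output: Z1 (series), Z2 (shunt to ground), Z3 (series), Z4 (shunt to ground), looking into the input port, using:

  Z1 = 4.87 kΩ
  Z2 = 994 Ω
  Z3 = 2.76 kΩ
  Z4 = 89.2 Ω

Step 1 — Angular frequency: ω = 2π·f = 2π·517 = 3248 rad/s.
Step 2 — Component impedances:
  Z1: Z = R = 4870 Ω
  Z2: Z = R = 994 Ω
  Z3: Z = R = 2760 Ω
  Z4: Z = R = 89.2 Ω
Step 3 — Ladder network (open output): work backward from the far end, alternating series and parallel combinations. Z_in = 5607 Ω = 5607∠0.0° Ω.

Z = 5607 Ω = 5607∠0.0° Ω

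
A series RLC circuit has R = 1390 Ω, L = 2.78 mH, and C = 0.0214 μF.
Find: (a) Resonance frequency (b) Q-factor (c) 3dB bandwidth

Step 1 — Resonance condition Im(Z)=0 gives ω₀ = 1/√(LC).
Step 2 — ω₀ = 1/√(0.00278·2.14e-08) = 1.296e+05 rad/s.
Step 3 — f₀ = ω₀/(2π) = 2.063e+04 Hz.
Step 4 — Series Q: Q = ω₀L/R = 1.296e+05·0.00278/1390 = 0.2593.
Step 5 — 3dB bandwidth: Δω = ω₀/Q = 5e+05 rad/s; BW = Δω/(2π) = 7.958e+04 Hz.

(a) f₀ = 2.063e+04 Hz  (b) Q = 0.2593  (c) BW = 7.958e+04 Hz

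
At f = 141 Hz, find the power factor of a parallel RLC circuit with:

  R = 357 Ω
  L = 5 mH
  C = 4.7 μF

Step 1 — Angular frequency: ω = 2π·f = 2π·141 = 885.9 rad/s.
Step 2 — Component impedances:
  R: Z = R = 357 Ω
  L: Z = jωL = j·885.9·0.005 = 0 + j4.43 Ω
  C: Z = 1/(jωC) = -j/(ω·C) = 0 - j240.2 Ω
Step 3 — Parallel combination: 1/Z_total = 1/R + 1/L + 1/C; Z_total = 0.05704 + j4.512 Ω = 4.513∠89.3° Ω.
Step 4 — Power factor: PF = cos(φ) = Re(Z)/|Z| = 0.05704/4.513 = 0.01264.
Step 5 — Type: Im(Z) = 4.512 ⇒ lagging (phase φ = 89.3°).

PF = 0.01264 (lagging, φ = 89.3°)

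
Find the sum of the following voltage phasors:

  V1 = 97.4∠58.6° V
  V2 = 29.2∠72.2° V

Step 1 — Convert each phasor to rectangular form:
  V1 = 97.4·(cos(58.6°) + j·sin(58.6°)) = 50.75 + j83.14 V
  V2 = 29.2·(cos(72.2°) + j·sin(72.2°)) = 8.926 + j27.8 V
Step 2 — Sum components: V_total = 59.67 + j110.9 V.
Step 3 — Convert to polar: |V_total| = 126 V, ∠V_total = 61.7°.

V_total = 126∠61.7° V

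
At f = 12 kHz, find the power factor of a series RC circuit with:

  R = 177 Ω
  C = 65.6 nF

Step 1 — Angular frequency: ω = 2π·f = 2π·1.2e+04 = 7.54e+04 rad/s.
Step 2 — Component impedances:
  R: Z = R = 177 Ω
  C: Z = 1/(jωC) = -j/(ω·C) = 0 - j202.2 Ω
Step 3 — Series combination: Z_total = R + C = 177 - j202.2 Ω = 268.7∠-48.8° Ω.
Step 4 — Power factor: PF = cos(φ) = Re(Z)/|Z| = 177/268.7 = 0.6587.
Step 5 — Type: Im(Z) = -202.2 ⇒ leading (phase φ = -48.8°).

PF = 0.6587 (leading, φ = -48.8°)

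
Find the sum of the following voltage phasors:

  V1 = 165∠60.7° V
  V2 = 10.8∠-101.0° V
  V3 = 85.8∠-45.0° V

Step 1 — Convert each phasor to rectangular form:
  V1 = 165·(cos(60.7°) + j·sin(60.7°)) = 80.75 + j143.9 V
  V2 = 10.8·(cos(-101.0°) + j·sin(-101.0°)) = -2.061 - j10.6 V
  V3 = 85.8·(cos(-45.0°) + j·sin(-45.0°)) = 60.67 - j60.67 V
Step 2 — Sum components: V_total = 139.4 + j72.62 V.
Step 3 — Convert to polar: |V_total| = 157.1 V, ∠V_total = 27.5°.

V_total = 157.1∠27.5° V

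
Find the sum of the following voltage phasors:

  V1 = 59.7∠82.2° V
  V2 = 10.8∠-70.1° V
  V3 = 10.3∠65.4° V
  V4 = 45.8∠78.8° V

Step 1 — Convert each phasor to rectangular form:
  V1 = 59.7·(cos(82.2°) + j·sin(82.2°)) = 8.102 + j59.15 V
  V2 = 10.8·(cos(-70.1°) + j·sin(-70.1°)) = 3.676 - j10.16 V
  V3 = 10.3·(cos(65.4°) + j·sin(65.4°)) = 4.288 + j9.365 V
  V4 = 45.8·(cos(78.8°) + j·sin(78.8°)) = 8.896 + j44.93 V
Step 2 — Sum components: V_total = 24.96 + j103.3 V.
Step 3 — Convert to polar: |V_total| = 106.3 V, ∠V_total = 76.4°.

V_total = 106.3∠76.4° V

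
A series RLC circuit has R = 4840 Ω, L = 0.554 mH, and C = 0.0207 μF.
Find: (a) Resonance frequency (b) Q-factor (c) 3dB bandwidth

Step 1 — Resonance: ω₀ = 1/√(LC) = 1/√(0.000554·2.07e-08) = 2.953e+05 rad/s.
Step 2 — f₀ = ω₀/(2π) = 4.7e+04 Hz.
Step 3 — Series Q: Q = ω₀L/R = 2.953e+05·0.000554/4840 = 0.0338.
Step 4 — Bandwidth: Δω = ω₀/Q = 8.736e+06 rad/s; BW = Δω/(2π) = 1.39e+06 Hz.

(a) f₀ = 4.7e+04 Hz  (b) Q = 0.0338  (c) BW = 1.39e+06 Hz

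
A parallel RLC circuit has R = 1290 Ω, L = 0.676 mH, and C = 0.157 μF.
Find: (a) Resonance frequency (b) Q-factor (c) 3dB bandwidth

Step 1 — Resonance: ω₀ = 1/√(LC) = 1/√(0.000676·1.57e-07) = 9.707e+04 rad/s.
Step 2 — f₀ = ω₀/(2π) = 1.545e+04 Hz.
Step 3 — Parallel Q: Q = R/(ω₀L) = 1290/(9.707e+04·0.000676) = 19.66.
Step 4 — Bandwidth: Δω = ω₀/Q = 4938 rad/s; BW = Δω/(2π) = 785.8 Hz.

(a) f₀ = 1.545e+04 Hz  (b) Q = 19.66  (c) BW = 785.8 Hz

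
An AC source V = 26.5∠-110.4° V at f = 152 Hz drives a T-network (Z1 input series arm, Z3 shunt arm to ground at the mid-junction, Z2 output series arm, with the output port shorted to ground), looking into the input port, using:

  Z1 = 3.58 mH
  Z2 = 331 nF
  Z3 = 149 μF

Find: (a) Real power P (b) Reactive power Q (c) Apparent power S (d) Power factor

Step 1 — Angular frequency: ω = 2π·f = 2π·152 = 955 rad/s.
Step 2 — Component impedances:
  Z1: Z = jωL = j·955·0.00358 = 0 + j3.419 Ω
  Z2: Z = 1/(jωC) = -j/(ω·C) = 0 - j3163 Ω
  Z3: Z = 1/(jωC) = -j/(ω·C) = 0 - j7.027 Ω
Step 3 — With the output port shorted to ground, the output series arm Z2 runs from the junction to ground; the shunt arm Z3 also runs from the junction to ground. They appear in parallel: Z3 || Z2 = 0 - j7.012 Ω.
Step 4 — Series with input arm Z1: Z_in = Z1 + (Z3 || Z2) = 0 - j3.593 Ω = 3.593∠-90.0° Ω.
Step 5 — Source phasor: V = 26.5∠-110.4° V = -9.237 - j24.84 V.
Step 6 — Current: I = V / Z = 6.913 - j2.571 A = 7.376∠-20.4° A.
Step 7 — Complex power: S = V·I* = 0 - j195.5 VA.
Step 8 — Real power: P = Re(S) = 0 W.
Step 9 — Reactive power: Q = Im(S) = -195.5 VAR.
Step 10 — Apparent power: |S| = 195.5 VA.
Step 11 — Power factor: PF = P/|S| = 0 (leading).

(a) P = 0 W  (b) Q = -195.5 VAR  (c) S = 195.5 VA  (d) PF = 0 (leading)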